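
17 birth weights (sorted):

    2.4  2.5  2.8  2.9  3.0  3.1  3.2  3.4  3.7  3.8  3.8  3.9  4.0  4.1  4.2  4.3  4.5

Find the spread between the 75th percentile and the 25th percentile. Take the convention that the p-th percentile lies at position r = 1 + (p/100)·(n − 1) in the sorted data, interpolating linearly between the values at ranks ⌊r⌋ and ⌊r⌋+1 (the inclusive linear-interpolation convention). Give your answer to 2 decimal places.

n = 17.
P25: r = 5 (integer) → 3.
P75: r = 13 (integer) → 4.
Difference: 4 − 3 = 1.

1.00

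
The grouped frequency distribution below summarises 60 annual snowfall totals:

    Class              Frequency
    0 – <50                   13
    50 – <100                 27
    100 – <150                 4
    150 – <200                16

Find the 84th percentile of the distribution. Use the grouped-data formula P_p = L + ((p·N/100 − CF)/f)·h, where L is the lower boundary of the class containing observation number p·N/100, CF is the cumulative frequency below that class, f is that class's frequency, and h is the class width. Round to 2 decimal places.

170.00

N = 60; target position k = 84/100 · 60 = 50.4.
Cumulative frequencies: 13, 40, 44, 60.
Observation 50.4 falls in the class 150 – <200.
L = 150, CF = 44, f = 16, h = 50.
P84 = 150 + ((50.4 − 44)/16)·50 = 150 + 20 = 170.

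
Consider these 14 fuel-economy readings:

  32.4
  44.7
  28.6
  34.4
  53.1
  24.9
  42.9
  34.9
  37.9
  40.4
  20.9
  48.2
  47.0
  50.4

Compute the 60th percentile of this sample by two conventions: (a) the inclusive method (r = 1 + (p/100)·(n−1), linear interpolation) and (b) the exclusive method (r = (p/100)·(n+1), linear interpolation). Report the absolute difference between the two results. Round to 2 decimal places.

0.50

Sorted: 20.9, 24.9, 28.6, 32.4, 34.4, 34.9, 37.9, 40.4, 42.9, 44.7, 47.0, 48.2, 50.4, 53.1.
n = 14.
(a) r = 8.8; between ranks 8 (40.4) and 9 (42.9): 42.4.
(b) r = 9 → value at rank 9 = 42.9.
|42.4 − 42.9| = 0.5.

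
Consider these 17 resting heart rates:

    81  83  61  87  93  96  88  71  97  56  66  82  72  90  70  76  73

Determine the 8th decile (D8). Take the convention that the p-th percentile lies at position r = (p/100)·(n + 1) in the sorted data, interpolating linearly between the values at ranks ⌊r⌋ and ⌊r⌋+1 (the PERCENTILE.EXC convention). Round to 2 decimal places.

91.20

Sorted: 56, 61, 66, 70, 71, 72, 73, 76, 81, 82, 83, 87, 88, 90, 93, 96, 97.
n = 17.
r = (80/100)·(17 + 1) = 14.4.
Rank 14 is 90 and rank 15 is 93.
Interpolate: 90 + 0.4·(93 − 90) = 90 + 0.4·3 = 91.2.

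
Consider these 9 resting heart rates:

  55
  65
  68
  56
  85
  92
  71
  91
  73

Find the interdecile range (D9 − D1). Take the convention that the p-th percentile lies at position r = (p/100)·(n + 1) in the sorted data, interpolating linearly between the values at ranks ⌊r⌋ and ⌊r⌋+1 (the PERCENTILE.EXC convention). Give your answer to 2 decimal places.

37.00

Sorted: 55, 56, 65, 68, 71, 73, 85, 91, 92.
n = 9.
P10: r = 1 (integer) → 55.
P90: r = 9 (integer) → 92.
Difference: 92 − 55 = 37.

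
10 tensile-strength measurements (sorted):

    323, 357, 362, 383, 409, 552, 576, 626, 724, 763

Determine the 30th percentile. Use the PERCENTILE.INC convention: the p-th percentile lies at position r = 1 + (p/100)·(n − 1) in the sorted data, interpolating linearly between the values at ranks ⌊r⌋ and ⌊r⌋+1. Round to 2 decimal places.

376.70

n = 10.
r = 1 + (30/100)·(10 − 1) = 1 + 2.7 = 3.7.
Rank 3 is 362 and rank 4 is 383.
Interpolate: 362 + 0.7·(383 − 362) = 362 + 0.7·21 = 376.7.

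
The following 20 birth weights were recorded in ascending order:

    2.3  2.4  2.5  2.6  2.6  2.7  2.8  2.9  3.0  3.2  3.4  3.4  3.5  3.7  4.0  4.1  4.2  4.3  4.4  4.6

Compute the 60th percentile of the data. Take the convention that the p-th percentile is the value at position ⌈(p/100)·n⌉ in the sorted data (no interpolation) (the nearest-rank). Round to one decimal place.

n = 20.
Position = ⌈60/100 · 20⌉ = ⌈12⌉ = 12.
The value at rank 12 is 3.4.

3.4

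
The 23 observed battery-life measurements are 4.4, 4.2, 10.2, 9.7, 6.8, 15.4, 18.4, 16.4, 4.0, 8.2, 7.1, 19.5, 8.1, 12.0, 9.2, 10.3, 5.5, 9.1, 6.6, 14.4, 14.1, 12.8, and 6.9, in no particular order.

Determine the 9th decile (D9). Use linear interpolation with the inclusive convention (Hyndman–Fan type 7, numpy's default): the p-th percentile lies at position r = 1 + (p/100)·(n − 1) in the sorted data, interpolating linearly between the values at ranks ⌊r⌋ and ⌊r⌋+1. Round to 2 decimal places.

16.20

Sorted: 4.0, 4.2, 4.4, 5.5, 6.6, 6.8, 6.9, 7.1, 8.1, 8.2, 9.1, 9.2, 9.7, 10.2, 10.3, 12.0, 12.8, 14.1, 14.4, 15.4, 16.4, 18.4, 19.5.
n = 23.
r = 1 + (90/100)·(23 − 1) = 1 + 19.8 = 20.8.
Rank 20 is 15.4 and rank 21 is 16.4.
Interpolate: 15.4 + 0.8·(16.4 − 15.4) = 15.4 + 0.8·1 = 16.2.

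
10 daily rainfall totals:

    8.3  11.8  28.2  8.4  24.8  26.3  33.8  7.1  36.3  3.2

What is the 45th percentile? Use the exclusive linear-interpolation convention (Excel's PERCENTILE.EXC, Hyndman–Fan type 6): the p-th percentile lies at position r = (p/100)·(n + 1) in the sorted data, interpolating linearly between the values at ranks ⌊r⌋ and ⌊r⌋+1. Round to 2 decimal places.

11.63

Sorted: 3.2, 7.1, 8.3, 8.4, 11.8, 24.8, 26.3, 28.2, 33.8, 36.3.
n = 10.
r = (45/100)·(10 + 1) = 4.95.
Rank 4 is 8.4 and rank 5 is 11.8.
Interpolate: 8.4 + 0.95·(11.8 − 8.4) = 8.4 + 0.95·3.4 = 11.63.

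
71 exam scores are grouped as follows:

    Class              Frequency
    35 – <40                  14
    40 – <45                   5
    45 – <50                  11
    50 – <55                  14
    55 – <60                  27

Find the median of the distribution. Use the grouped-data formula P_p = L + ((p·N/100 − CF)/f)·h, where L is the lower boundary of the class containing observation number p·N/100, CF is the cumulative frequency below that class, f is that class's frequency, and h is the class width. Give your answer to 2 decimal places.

51.96

N = 71; target position k = 50/100 · 71 = 35.5.
Cumulative frequencies: 14, 19, 30, 44, 71.
Observation 35.5 falls in the class 50 – <55.
L = 50, CF = 30, f = 14, h = 5.
P50 = 50 + ((35.5 − 30)/14)·5 = 50 + 1.96429 = 51.9643.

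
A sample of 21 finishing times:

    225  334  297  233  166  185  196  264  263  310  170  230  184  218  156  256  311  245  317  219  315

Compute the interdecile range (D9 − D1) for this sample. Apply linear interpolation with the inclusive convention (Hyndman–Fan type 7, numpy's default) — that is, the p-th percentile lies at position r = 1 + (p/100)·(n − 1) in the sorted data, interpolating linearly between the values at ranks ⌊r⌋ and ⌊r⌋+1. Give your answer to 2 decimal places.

Sorted: 156, 166, 170, 184, 185, 196, 218, 219, 225, 230, 233, 245, 256, 263, 264, 297, 310, 311, 315, 317, 334.
n = 21.
P10: r = 3 (integer) → 170.
P90: r = 19 (integer) → 315.
Difference: 315 − 170 = 145.

145.00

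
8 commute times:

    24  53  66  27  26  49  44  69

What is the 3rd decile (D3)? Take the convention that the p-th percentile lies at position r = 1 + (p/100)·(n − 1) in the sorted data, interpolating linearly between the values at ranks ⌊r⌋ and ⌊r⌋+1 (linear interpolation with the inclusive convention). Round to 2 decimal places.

28.70

Sorted: 24, 26, 27, 44, 49, 53, 66, 69.
n = 8.
r = 1 + (30/100)·(8 − 1) = 1 + 2.1 = 3.1.
Rank 3 is 27 and rank 4 is 44.
Interpolate: 27 + 0.1·(44 − 27) = 27 + 0.1·17 = 28.7.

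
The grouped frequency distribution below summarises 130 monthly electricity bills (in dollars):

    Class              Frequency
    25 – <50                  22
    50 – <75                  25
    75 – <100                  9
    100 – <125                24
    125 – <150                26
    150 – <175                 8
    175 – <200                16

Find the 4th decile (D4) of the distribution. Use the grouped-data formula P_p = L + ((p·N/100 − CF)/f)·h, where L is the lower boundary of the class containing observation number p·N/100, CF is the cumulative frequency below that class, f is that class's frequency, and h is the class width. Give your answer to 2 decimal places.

88.89

N = 130; target position k = 40/100 · 130 = 52.
Cumulative frequencies: 22, 47, 56, 80, 106, 114, 130.
Observation 52 falls in the class 75 – <100.
L = 75, CF = 47, f = 9, h = 25.
P40 = 75 + ((52 − 47)/9)·25 = 75 + 13.8889 = 88.8889.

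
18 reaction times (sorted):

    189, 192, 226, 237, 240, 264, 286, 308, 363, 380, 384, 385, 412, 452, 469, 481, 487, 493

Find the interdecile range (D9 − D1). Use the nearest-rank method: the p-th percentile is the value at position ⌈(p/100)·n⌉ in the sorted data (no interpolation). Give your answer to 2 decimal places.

n = 18.
P10: rank ⌈10/100·18⌉ = 2 → 192.
P90: rank ⌈90/100·18⌉ = 17 → 487.
Difference: 487 − 192 = 295.

295.00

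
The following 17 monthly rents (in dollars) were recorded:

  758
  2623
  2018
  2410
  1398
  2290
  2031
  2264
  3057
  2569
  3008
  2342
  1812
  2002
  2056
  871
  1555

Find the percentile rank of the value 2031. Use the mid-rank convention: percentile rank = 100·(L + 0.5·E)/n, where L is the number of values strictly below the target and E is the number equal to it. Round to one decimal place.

Sorted: 758, 871, 1398, 1555, 1812, 2002, 2018, 2031, 2056, 2264, 2290, 2342, 2410, 2569, 2623, 3008, 3057.
Count below 2031: L = 7; count equal: E = 1; n = 17.
Percentile rank = 100·(7 + 0.5·1)/17 = 100·7.5/17 = 44.12.

44.1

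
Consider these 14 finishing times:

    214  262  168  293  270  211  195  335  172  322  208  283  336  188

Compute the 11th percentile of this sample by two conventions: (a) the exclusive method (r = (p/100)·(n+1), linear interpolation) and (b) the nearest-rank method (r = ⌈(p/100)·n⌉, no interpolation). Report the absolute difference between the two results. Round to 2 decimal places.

Sorted: 168, 172, 188, 195, 208, 211, 214, 262, 270, 283, 293, 322, 335, 336.
n = 14.
(a) r = 1.65; between ranks 1 (168) and 2 (172): 170.6.
(b) the nearest-rank method: rank 2 → 172.
|170.6 − 172| = 1.4.

1.40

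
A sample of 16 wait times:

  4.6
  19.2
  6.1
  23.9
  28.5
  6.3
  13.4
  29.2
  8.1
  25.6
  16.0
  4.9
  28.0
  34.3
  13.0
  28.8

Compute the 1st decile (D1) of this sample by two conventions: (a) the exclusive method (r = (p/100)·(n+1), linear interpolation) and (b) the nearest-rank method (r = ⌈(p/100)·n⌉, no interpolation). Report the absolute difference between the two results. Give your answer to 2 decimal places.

0.09

Sorted: 4.6, 4.9, 6.1, 6.3, 8.1, 13.0, 13.4, 16.0, 19.2, 23.9, 25.6, 28.0, 28.5, 28.8, 29.2, 34.3.
n = 16.
(a) r = 1.7; between ranks 1 (4.6) and 2 (4.9): 4.81.
(b) the nearest-rank method: rank 2 → 4.9.
|4.81 − 4.9| = 0.09.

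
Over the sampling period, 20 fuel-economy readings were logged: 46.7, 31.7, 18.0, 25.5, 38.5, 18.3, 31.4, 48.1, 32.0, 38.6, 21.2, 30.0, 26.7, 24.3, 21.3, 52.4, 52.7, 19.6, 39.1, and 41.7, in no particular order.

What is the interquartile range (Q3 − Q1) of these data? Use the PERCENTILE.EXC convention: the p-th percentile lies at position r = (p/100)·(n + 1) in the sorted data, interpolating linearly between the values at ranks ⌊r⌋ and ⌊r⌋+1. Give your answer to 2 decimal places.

Sorted: 18.0, 18.3, 19.6, 21.2, 21.3, 24.3, 25.5, 26.7, 30.0, 31.4, 31.7, 32.0, 38.5, 38.6, 39.1, 41.7, 46.7, 48.1, 52.4, 52.7.
n = 20.
P25: r = 5.25; ranks 5–6 are 21.3, 24.3; interpolating gives 22.05.
P75: r = 15.75; ranks 15–16 are 39.1, 41.7; interpolating gives 41.05.
Difference: 41.05 − 22.05 = 19.

19.00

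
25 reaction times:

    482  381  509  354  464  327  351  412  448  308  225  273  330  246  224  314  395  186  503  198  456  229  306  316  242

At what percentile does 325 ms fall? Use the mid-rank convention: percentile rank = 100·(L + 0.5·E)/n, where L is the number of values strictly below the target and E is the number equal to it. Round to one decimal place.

48.0

Sorted: 186, 198, 224, 225, 229, 242, 246, 273, 306, 308, 314, 316, 327, 330, 351, 354, 381, 395, 412, 448, 456, 464, 482, 503, 509.
Count below 325: L = 12; count equal: E = 0; n = 25.
Percentile rank = 100·(12 + 0.5·0)/25 = 100·12/25 = 48.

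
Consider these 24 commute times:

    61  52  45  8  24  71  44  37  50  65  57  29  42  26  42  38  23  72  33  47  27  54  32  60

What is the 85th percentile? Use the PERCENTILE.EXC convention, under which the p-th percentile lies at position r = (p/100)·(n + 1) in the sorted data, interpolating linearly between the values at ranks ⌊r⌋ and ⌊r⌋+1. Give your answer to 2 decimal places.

62.00

Sorted: 8, 23, 24, 26, 27, 29, 32, 33, 37, 38, 42, 42, 44, 45, 47, 50, 52, 54, 57, 60, 61, 65, 71, 72.
n = 24.
r = (85/100)·(24 + 1) = 21.25.
Rank 21 is 61 and rank 22 is 65.
Interpolate: 61 + 0.25·(65 − 61) = 61 + 0.25·4 = 62.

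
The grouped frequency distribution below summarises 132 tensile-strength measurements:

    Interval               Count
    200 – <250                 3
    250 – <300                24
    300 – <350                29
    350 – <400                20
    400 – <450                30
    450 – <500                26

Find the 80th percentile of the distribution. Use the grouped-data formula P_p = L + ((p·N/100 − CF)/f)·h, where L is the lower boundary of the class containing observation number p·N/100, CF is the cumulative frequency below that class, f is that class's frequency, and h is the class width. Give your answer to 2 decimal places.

449.33

N = 132; target position k = 80/100 · 132 = 105.6.
Cumulative frequencies: 3, 27, 56, 76, 106, 132.
Observation 105.6 falls in the class 400 – <450.
L = 400, CF = 76, f = 30, h = 50.
P80 = 400 + ((105.6 − 76)/30)·50 = 400 + 49.3333 = 449.333.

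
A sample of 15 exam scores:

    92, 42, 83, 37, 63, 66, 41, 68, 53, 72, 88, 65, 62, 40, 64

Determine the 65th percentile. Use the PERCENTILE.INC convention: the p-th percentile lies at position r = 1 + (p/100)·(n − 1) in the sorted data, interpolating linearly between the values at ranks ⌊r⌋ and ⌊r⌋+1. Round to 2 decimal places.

66.20

Sorted: 37, 40, 41, 42, 53, 62, 63, 64, 65, 66, 68, 72, 83, 88, 92.
n = 15.
r = 1 + (65/100)·(15 − 1) = 1 + 9.1 = 10.1.
Rank 10 is 66 and rank 11 is 68.
Interpolate: 66 + 0.1·(68 − 66) = 66 + 0.1·2 = 66.2.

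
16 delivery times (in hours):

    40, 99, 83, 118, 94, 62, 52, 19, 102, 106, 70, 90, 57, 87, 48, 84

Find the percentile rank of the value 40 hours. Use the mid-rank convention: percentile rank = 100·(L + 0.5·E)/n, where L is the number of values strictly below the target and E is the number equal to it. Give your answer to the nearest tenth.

9.4

Sorted: 19, 40, 48, 52, 57, 62, 70, 83, 84, 87, 90, 94, 99, 102, 106, 118.
Count below 40: L = 1; count equal: E = 1; n = 16.
Percentile rank = 100·(1 + 0.5·1)/16 = 100·1.5/16 = 9.375.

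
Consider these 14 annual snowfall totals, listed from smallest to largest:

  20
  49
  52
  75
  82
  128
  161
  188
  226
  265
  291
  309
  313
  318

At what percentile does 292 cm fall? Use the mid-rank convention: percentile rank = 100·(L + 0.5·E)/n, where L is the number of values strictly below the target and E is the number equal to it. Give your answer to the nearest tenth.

Count below 292: L = 11; count equal: E = 0; n = 14.
Percentile rank = 100·(11 + 0.5·0)/14 = 100·11/14 = 78.57.

78.6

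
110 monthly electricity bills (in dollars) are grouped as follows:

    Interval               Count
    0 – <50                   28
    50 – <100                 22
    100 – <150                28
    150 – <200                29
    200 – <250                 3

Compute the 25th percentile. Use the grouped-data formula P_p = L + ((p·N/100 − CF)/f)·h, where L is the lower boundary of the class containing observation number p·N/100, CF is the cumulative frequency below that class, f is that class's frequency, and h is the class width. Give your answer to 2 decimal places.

N = 110; target position k = 25/100 · 110 = 27.5.
Cumulative frequencies: 28, 50, 78, 107, 110.
Observation 27.5 falls in the class 0 – <50.
L = 0, CF = 0, f = 28, h = 50.
P25 = 0 + ((27.5 − 0)/28)·50 = 0 + 49.1071 = 49.1071.

49.11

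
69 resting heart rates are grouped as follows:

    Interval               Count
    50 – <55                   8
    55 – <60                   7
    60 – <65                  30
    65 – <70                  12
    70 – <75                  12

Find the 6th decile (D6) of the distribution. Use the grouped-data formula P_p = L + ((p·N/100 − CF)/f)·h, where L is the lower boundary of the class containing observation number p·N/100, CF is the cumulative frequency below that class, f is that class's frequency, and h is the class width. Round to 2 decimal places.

64.40

N = 69; target position k = 60/100 · 69 = 41.4.
Cumulative frequencies: 8, 15, 45, 57, 69.
Observation 41.4 falls in the class 60 – <65.
L = 60, CF = 15, f = 30, h = 5.
P60 = 60 + ((41.4 − 15)/30)·5 = 60 + 4.4 = 64.4.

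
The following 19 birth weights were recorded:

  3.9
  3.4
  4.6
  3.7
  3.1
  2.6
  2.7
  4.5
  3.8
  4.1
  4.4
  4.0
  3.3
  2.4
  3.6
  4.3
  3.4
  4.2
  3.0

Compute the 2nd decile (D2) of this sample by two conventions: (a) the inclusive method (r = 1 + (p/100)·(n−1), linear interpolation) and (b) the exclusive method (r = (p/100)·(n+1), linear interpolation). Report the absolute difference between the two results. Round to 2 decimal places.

Sorted: 2.4, 2.6, 2.7, 3.0, 3.1, 3.3, 3.4, 3.4, 3.6, 3.7, 3.8, 3.9, 4.0, 4.1, 4.2, 4.3, 4.4, 4.5, 4.6.
n = 19.
(a) r = 4.6; between ranks 4 (3.0) and 5 (3.1): 3.06.
(b) r = 4 → value at rank 4 = 3.
|3.06 − 3| = 0.06.

0.06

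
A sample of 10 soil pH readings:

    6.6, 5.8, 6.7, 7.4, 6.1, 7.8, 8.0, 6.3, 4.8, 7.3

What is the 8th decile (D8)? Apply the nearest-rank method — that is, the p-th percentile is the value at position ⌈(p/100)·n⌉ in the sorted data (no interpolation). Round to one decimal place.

Sorted: 4.8, 5.8, 6.1, 6.3, 6.6, 6.7, 7.3, 7.4, 7.8, 8.0.
n = 10.
Position = ⌈80/100 · 10⌉ = ⌈8⌉ = 8.
The value at rank 8 is 7.4.

7.4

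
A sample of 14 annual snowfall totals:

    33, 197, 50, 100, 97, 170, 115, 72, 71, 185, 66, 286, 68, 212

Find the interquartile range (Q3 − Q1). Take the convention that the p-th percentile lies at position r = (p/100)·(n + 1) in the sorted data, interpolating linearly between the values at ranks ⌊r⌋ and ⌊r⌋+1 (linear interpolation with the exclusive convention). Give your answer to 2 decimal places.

Sorted: 33, 50, 66, 68, 71, 72, 97, 100, 115, 170, 185, 197, 212, 286.
n = 14.
P25: r = 3.75; ranks 3–4 are 66, 68; interpolating gives 67.5.
P75: r = 11.25; ranks 11–12 are 185, 197; interpolating gives 188.
Difference: 188 − 67.5 = 120.5.

120.50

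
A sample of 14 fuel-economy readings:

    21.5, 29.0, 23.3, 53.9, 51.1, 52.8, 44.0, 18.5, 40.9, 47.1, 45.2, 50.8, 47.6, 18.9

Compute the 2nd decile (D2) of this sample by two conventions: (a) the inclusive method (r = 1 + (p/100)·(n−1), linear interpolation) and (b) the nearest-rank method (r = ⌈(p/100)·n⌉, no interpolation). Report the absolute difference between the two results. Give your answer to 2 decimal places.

1.08

Sorted: 18.5, 18.9, 21.5, 23.3, 29.0, 40.9, 44.0, 45.2, 47.1, 47.6, 50.8, 51.1, 52.8, 53.9.
n = 14.
(a) r = 3.6; between ranks 3 (21.5) and 4 (23.3): 22.58.
(b) the nearest-rank method: rank 3 → 21.5.
|22.58 − 21.5| = 1.08.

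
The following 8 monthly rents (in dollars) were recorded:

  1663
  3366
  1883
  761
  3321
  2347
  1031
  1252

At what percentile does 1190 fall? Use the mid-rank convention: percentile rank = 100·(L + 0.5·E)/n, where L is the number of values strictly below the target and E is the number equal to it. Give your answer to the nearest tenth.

25.0

Sorted: 761, 1031, 1252, 1663, 1883, 2347, 3321, 3366.
Count below 1190: L = 2; count equal: E = 0; n = 8.
Percentile rank = 100·(2 + 0.5·0)/8 = 100·2/8 = 25.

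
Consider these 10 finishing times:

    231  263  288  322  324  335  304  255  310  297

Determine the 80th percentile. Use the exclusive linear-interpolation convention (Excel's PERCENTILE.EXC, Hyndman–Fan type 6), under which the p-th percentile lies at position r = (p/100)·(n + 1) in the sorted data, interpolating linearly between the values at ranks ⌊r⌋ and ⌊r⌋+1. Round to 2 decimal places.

Sorted: 231, 255, 263, 288, 297, 304, 310, 322, 324, 335.
n = 10.
r = (80/100)·(10 + 1) = 8.8.
Rank 8 is 322 and rank 9 is 324.
Interpolate: 322 + 0.8·(324 − 322) = 322 + 0.8·2 = 323.6.

323.60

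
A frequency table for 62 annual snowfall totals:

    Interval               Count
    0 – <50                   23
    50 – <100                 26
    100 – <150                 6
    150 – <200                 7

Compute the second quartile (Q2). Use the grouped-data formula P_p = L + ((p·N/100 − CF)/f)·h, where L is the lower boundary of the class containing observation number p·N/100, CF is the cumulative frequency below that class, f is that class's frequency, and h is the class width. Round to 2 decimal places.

N = 62; target position k = 50/100 · 62 = 31.
Cumulative frequencies: 23, 49, 55, 62.
Observation 31 falls in the class 50 – <100.
L = 50, CF = 23, f = 26, h = 50.
P50 = 50 + ((31 − 23)/26)·50 = 50 + 15.3846 = 65.3846.

65.38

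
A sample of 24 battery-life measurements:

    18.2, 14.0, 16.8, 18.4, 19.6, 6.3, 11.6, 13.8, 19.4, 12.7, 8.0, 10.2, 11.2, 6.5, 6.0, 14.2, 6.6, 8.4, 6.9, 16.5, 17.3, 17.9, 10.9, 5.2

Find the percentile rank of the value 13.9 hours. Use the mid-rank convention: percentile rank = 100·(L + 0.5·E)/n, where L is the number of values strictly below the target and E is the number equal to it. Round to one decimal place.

Sorted: 5.2, 6.0, 6.3, 6.5, 6.6, 6.9, 8.0, 8.4, 10.2, 10.9, 11.2, 11.6, 12.7, 13.8, 14.0, 14.2, 16.5, 16.8, 17.3, 17.9, 18.2, 18.4, 19.4, 19.6.
Count below 13.9: L = 14; count equal: E = 0; n = 24.
Percentile rank = 100·(14 + 0.5·0)/24 = 100·14/24 = 58.33.

58.3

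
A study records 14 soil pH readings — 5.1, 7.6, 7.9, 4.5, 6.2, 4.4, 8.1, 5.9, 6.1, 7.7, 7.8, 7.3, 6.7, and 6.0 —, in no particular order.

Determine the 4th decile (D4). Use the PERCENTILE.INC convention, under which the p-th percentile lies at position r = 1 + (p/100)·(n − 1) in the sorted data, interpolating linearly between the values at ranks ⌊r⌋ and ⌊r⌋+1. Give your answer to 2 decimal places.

6.12

Sorted: 4.4, 4.5, 5.1, 5.9, 6.0, 6.1, 6.2, 6.7, 7.3, 7.6, 7.7, 7.8, 7.9, 8.1.
n = 14.
r = 1 + (40/100)·(14 − 1) = 1 + 5.2 = 6.2.
Rank 6 is 6.1 and rank 7 is 6.2.
Interpolate: 6.1 + 0.2·(6.2 − 6.1) = 6.1 + 0.2·0.1 = 6.12.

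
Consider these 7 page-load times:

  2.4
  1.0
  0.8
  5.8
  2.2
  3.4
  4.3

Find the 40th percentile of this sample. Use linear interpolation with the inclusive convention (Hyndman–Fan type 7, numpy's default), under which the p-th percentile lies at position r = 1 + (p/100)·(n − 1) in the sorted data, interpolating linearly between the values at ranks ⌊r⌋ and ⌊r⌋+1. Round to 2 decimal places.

Sorted: 0.8, 1.0, 2.2, 2.4, 3.4, 4.3, 5.8.
n = 7.
r = 1 + (40/100)·(7 − 1) = 1 + 2.4 = 3.4.
Rank 3 is 2.2 and rank 4 is 2.4.
Interpolate: 2.2 + 0.4·(2.4 − 2.2) = 2.2 + 0.4·0.2 = 2.28.

2.28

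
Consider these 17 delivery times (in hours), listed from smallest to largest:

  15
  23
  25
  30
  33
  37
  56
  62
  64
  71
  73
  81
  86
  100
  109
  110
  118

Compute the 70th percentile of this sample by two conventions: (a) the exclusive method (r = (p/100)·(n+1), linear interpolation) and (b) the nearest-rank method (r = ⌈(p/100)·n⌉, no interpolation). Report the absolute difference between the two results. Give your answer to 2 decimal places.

3.00

n = 17.
(a) r = 12.6; between ranks 12 (81) and 13 (86): 84.
(b) the nearest-rank method: rank 12 → 81.
|84 − 81| = 3.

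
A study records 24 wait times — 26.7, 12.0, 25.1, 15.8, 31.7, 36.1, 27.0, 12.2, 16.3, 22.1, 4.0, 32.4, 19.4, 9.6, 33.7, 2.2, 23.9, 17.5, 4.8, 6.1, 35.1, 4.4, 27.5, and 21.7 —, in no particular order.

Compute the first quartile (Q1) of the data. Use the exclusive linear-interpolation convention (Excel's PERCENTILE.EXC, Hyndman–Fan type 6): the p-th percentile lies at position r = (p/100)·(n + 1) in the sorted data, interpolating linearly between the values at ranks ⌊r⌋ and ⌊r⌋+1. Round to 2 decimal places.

Sorted: 2.2, 4.0, 4.4, 4.8, 6.1, 9.6, 12.0, 12.2, 15.8, 16.3, 17.5, 19.4, 21.7, 22.1, 23.9, 25.1, 26.7, 27.0, 27.5, 31.7, 32.4, 33.7, 35.1, 36.1.
n = 24.
r = (25/100)·(24 + 1) = 6.25.
Rank 6 is 9.6 and rank 7 is 12.0.
Interpolate: 9.6 + 0.25·(12.0 − 9.6) = 9.6 + 0.25·2.4 = 10.2.

10.20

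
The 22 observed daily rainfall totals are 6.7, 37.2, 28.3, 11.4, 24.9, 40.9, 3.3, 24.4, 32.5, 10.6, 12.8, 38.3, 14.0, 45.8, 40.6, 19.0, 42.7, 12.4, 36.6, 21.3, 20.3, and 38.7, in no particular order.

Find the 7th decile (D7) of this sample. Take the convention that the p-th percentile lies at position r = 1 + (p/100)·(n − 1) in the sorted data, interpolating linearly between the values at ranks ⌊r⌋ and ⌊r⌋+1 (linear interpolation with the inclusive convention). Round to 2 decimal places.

37.02

Sorted: 3.3, 6.7, 10.6, 11.4, 12.4, 12.8, 14.0, 19.0, 20.3, 21.3, 24.4, 24.9, 28.3, 32.5, 36.6, 37.2, 38.3, 38.7, 40.6, 40.9, 42.7, 45.8.
n = 22.
r = 1 + (70/100)·(22 − 1) = 1 + 14.7 = 15.7.
Rank 15 is 36.6 and rank 16 is 37.2.
Interpolate: 36.6 + 0.7·(37.2 − 36.6) = 36.6 + 0.7·0.6 = 37.02.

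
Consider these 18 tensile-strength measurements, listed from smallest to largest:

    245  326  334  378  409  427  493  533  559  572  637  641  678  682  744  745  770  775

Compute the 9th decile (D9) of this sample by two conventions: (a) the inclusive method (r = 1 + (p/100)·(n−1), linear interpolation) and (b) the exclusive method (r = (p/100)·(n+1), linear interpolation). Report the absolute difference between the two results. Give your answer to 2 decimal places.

18.00

n = 18.
(a) r = 16.3; between ranks 16 (745) and 17 (770): 752.5.
(b) r = 17.1; between ranks 17 (770) and 18 (775): 770.5.
|752.5 − 770.5| = 18.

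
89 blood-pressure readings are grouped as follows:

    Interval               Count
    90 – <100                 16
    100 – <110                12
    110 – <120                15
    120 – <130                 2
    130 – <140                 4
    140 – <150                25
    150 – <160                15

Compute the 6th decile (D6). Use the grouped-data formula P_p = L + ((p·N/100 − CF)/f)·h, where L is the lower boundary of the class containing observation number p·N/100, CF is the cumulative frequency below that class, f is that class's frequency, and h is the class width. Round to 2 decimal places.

141.76

N = 89; target position k = 60/100 · 89 = 53.4.
Cumulative frequencies: 16, 28, 43, 45, 49, 74, 89.
Observation 53.4 falls in the class 140 – <150.
L = 140, CF = 49, f = 25, h = 10.
P60 = 140 + ((53.4 − 49)/25)·10 = 140 + 1.76 = 141.76.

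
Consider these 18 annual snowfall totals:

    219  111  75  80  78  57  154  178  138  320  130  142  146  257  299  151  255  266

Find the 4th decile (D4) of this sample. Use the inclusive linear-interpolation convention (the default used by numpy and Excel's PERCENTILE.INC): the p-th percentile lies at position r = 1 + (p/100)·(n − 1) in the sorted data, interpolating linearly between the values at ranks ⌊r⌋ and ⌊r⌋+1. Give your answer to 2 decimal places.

Sorted: 57, 75, 78, 80, 111, 130, 138, 142, 146, 151, 154, 178, 219, 255, 257, 266, 299, 320.
n = 18.
r = 1 + (40/100)·(18 − 1) = 1 + 6.8 = 7.8.
Rank 7 is 138 and rank 8 is 142.
Interpolate: 138 + 0.8·(142 − 138) = 138 + 0.8·4 = 141.2.

141.20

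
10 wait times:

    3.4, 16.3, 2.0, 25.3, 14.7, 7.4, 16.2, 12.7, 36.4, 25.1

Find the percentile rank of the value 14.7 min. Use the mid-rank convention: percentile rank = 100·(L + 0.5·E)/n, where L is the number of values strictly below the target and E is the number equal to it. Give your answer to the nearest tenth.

45.0

Sorted: 2.0, 3.4, 7.4, 12.7, 14.7, 16.2, 16.3, 25.1, 25.3, 36.4.
Count below 14.7: L = 4; count equal: E = 1; n = 10.
Percentile rank = 100·(4 + 0.5·1)/10 = 100·4.5/10 = 45.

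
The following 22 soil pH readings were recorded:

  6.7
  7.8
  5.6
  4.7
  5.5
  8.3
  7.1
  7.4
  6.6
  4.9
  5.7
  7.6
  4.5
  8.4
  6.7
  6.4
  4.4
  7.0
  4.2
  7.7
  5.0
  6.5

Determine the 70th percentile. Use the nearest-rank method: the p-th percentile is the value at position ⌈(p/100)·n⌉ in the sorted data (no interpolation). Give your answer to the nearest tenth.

Sorted: 4.2, 4.4, 4.5, 4.7, 4.9, 5.0, 5.5, 5.6, 5.7, 6.4, 6.5, 6.6, 6.7, 6.7, 7.0, 7.1, 7.4, 7.6, 7.7, 7.8, 8.3, 8.4.
n = 22.
Position = ⌈70/100 · 22⌉ = ⌈15.4⌉ = 16.
The value at rank 16 is 7.1.

7.1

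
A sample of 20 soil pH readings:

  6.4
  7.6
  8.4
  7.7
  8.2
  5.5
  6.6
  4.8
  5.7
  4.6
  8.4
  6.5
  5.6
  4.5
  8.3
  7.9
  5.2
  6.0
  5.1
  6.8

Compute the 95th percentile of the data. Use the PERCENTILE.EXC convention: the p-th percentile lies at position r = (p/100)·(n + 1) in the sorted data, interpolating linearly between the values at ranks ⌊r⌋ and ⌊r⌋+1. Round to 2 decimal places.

8.40

Sorted: 4.5, 4.6, 4.8, 5.1, 5.2, 5.5, 5.6, 5.7, 6.0, 6.4, 6.5, 6.6, 6.8, 7.6, 7.7, 7.9, 8.2, 8.3, 8.4, 8.4.
n = 20.
r = (95/100)·(20 + 1) = 19.95.
Rank 19 is 8.4 and rank 20 is 8.4.
Interpolate: 8.4 + 0.95·(8.4 − 8.4) = 8.4 + 0.95·0 = 8.4.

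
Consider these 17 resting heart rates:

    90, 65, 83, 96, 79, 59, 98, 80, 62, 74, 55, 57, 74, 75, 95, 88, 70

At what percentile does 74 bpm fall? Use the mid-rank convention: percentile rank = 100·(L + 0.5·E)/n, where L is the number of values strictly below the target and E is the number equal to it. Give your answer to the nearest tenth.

Sorted: 55, 57, 59, 62, 65, 70, 74, 74, 75, 79, 80, 83, 88, 90, 95, 96, 98.
Count below 74: L = 6; count equal: E = 2; n = 17.
Percentile rank = 100·(6 + 0.5·2)/17 = 100·7/17 = 41.18.

41.2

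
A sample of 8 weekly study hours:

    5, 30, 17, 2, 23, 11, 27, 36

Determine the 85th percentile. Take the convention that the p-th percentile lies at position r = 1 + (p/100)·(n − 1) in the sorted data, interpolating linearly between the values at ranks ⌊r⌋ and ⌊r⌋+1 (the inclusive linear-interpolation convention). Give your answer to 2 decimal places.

Sorted: 2, 5, 11, 17, 23, 27, 30, 36.
n = 8.
r = 1 + (85/100)·(8 − 1) = 1 + 5.95 = 6.95.
Rank 6 is 27 and rank 7 is 30.
Interpolate: 27 + 0.95·(30 − 27) = 27 + 0.95·3 = 29.85.

29.85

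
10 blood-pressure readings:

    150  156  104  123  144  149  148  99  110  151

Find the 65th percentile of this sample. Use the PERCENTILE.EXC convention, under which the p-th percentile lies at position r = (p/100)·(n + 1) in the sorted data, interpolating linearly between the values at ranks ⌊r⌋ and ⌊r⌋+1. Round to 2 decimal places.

149.15

Sorted: 99, 104, 110, 123, 144, 148, 149, 150, 151, 156.
n = 10.
r = (65/100)·(10 + 1) = 7.15.
Rank 7 is 149 and rank 8 is 150.
Interpolate: 149 + 0.15·(150 − 149) = 149 + 0.15·1 = 149.15.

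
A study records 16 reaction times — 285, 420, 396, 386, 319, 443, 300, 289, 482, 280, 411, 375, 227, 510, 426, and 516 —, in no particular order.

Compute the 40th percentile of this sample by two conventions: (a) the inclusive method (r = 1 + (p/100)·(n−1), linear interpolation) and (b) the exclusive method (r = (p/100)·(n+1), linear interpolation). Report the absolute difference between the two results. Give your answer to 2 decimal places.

Sorted: 227, 280, 285, 289, 300, 319, 375, 386, 396, 411, 420, 426, 443, 482, 510, 516.
n = 16.
(a) r = 7 → value at rank 7 = 375.
(b) r = 6.8; between ranks 6 (319) and 7 (375): 363.8.
|375 − 363.8| = 11.2.

11.20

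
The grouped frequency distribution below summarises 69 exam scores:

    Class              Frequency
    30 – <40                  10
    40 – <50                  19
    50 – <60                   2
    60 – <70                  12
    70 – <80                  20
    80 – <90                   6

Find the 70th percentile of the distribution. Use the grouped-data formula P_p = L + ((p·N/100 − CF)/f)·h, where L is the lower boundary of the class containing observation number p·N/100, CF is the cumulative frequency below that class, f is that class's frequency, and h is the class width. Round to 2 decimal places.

72.65

N = 69; target position k = 70/100 · 69 = 48.3.
Cumulative frequencies: 10, 29, 31, 43, 63, 69.
Observation 48.3 falls in the class 70 – <80.
L = 70, CF = 43, f = 20, h = 10.
P70 = 70 + ((48.3 − 43)/20)·10 = 70 + 2.65 = 72.65.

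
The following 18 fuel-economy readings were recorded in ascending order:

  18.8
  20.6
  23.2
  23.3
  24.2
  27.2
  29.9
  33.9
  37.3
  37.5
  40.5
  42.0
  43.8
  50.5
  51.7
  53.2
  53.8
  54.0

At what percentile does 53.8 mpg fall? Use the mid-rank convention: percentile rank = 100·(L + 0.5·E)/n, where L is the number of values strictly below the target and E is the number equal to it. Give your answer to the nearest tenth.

Count below 53.8: L = 16; count equal: E = 1; n = 18.
Percentile rank = 100·(16 + 0.5·1)/18 = 100·16.5/18 = 91.67.

91.7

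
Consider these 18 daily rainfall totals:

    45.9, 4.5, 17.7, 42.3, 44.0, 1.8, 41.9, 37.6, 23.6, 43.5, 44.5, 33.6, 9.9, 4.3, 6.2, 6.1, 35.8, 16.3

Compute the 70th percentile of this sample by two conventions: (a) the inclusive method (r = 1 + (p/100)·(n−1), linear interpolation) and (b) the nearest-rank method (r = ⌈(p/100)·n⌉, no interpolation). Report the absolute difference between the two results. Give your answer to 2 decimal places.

0.43

Sorted: 1.8, 4.3, 4.5, 6.1, 6.2, 9.9, 16.3, 17.7, 23.6, 33.6, 35.8, 37.6, 41.9, 42.3, 43.5, 44.0, 44.5, 45.9.
n = 18.
(a) r = 12.9; between ranks 12 (37.6) and 13 (41.9): 41.47.
(b) the nearest-rank method: rank 13 → 41.9.
|41.47 − 41.9| = 0.43.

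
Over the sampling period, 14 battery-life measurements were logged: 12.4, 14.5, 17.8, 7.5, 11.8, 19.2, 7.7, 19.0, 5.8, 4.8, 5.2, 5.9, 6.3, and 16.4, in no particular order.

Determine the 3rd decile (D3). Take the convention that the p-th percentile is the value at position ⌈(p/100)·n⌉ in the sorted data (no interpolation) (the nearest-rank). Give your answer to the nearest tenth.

Sorted: 4.8, 5.2, 5.8, 5.9, 6.3, 7.5, 7.7, 11.8, 12.4, 14.5, 16.4, 17.8, 19.0, 19.2.
n = 14.
Position = ⌈30/100 · 14⌉ = ⌈4.2⌉ = 5.
The value at rank 5 is 6.3.

6.3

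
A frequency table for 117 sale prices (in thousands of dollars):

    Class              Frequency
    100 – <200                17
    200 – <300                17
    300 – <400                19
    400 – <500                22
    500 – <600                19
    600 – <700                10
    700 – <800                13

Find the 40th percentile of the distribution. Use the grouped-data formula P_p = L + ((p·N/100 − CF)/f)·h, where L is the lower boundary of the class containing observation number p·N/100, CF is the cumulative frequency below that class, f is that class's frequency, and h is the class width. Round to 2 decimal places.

N = 117; target position k = 40/100 · 117 = 46.8.
Cumulative frequencies: 17, 34, 53, 75, 94, 104, 117.
Observation 46.8 falls in the class 300 – <400.
L = 300, CF = 34, f = 19, h = 100.
P40 = 300 + ((46.8 − 34)/19)·100 = 300 + 67.3684 = 367.368.

367.37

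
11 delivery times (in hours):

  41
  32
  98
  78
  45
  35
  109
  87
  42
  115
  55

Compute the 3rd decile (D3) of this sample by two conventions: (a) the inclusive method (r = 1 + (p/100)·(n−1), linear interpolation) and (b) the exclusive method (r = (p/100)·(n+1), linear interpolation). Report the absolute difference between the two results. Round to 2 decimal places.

Sorted: 32, 35, 41, 42, 45, 55, 78, 87, 98, 109, 115.
n = 11.
(a) r = 4 → value at rank 4 = 42.
(b) r = 3.6; between ranks 3 (41) and 4 (42): 41.6.
|42 − 41.6| = 0.4.

0.40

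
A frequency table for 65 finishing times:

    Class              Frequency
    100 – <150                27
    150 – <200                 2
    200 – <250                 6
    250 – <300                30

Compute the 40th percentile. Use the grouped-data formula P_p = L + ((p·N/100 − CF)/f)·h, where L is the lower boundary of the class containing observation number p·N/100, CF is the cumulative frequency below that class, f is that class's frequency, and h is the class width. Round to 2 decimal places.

N = 65; target position k = 40/100 · 65 = 26.
Cumulative frequencies: 27, 29, 35, 65.
Observation 26 falls in the class 100 – <150.
L = 100, CF = 0, f = 27, h = 50.
P40 = 100 + ((26 − 0)/27)·50 = 100 + 48.1481 = 148.148.

148.15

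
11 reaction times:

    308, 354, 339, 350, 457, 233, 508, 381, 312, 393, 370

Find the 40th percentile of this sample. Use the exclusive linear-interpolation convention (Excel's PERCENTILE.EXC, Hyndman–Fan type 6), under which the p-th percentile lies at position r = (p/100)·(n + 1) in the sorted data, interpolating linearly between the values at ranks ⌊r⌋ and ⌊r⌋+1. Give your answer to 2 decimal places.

347.80

Sorted: 233, 308, 312, 339, 350, 354, 370, 381, 393, 457, 508.
n = 11.
r = (40/100)·(11 + 1) = 4.8.
Rank 4 is 339 and rank 5 is 350.
Interpolate: 339 + 0.8·(350 − 339) = 339 + 0.8·11 = 347.8.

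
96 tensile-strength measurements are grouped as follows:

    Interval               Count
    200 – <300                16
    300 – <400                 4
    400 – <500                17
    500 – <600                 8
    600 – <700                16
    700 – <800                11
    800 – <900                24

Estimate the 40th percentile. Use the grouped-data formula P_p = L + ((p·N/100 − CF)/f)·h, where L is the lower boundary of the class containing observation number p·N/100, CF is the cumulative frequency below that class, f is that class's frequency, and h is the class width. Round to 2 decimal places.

N = 96; target position k = 40/100 · 96 = 38.4.
Cumulative frequencies: 16, 20, 37, 45, 61, 72, 96.
Observation 38.4 falls in the class 500 – <600.
L = 500, CF = 37, f = 8, h = 100.
P40 = 500 + ((38.4 − 37)/8)·100 = 500 + 17.5 = 517.5.

517.50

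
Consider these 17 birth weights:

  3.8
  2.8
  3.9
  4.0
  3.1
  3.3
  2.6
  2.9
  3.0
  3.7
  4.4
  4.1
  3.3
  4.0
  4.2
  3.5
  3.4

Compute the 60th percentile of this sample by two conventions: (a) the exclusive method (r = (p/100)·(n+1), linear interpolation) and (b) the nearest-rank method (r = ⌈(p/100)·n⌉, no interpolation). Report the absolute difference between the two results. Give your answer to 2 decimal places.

0.02

Sorted: 2.6, 2.8, 2.9, 3.0, 3.1, 3.3, 3.3, 3.4, 3.5, 3.7, 3.8, 3.9, 4.0, 4.0, 4.1, 4.2, 4.4.
n = 17.
(a) r = 10.8; between ranks 10 (3.7) and 11 (3.8): 3.78.
(b) the nearest-rank method: rank 11 → 3.8.
|3.78 − 3.8| = 0.02.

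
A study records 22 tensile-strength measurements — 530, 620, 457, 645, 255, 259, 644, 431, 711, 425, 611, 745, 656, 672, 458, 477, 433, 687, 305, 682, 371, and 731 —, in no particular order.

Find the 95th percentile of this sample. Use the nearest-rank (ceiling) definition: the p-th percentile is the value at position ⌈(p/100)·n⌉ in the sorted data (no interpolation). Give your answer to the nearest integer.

731

Sorted: 255, 259, 305, 371, 425, 431, 433, 457, 458, 477, 530, 611, 620, 644, 645, 656, 672, 682, 687, 711, 731, 745.
n = 22.
Position = ⌈95/100 · 22⌉ = ⌈20.9⌉ = 21.
The value at rank 21 is 731.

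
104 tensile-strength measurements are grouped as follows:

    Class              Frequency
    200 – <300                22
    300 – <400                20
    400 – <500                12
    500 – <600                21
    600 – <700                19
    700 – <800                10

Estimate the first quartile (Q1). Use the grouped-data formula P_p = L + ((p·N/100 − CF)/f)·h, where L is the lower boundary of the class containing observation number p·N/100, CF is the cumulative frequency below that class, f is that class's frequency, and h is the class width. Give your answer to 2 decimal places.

N = 104; target position k = 25/100 · 104 = 26.
Cumulative frequencies: 22, 42, 54, 75, 94, 104.
Observation 26 falls in the class 300 – <400.
L = 300, CF = 22, f = 20, h = 100.
P25 = 300 + ((26 − 22)/20)·100 = 300 + 20 = 320.

320.00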